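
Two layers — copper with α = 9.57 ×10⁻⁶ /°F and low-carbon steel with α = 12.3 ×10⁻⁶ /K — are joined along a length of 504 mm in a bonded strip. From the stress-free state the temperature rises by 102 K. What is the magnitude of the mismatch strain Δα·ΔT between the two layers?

5.02×10⁻⁴

copper: α = 9.57×10⁻⁶/°F × 9/5 = 17.2×10⁻⁶/K.
Δα = |17.2 − 12.3|×10⁻⁶/K = 4.93×10⁻⁶/K.
Mismatch strain = Δα·ΔT = 4.93×10⁻⁶ × 102.0 = 5.02×10⁻⁴.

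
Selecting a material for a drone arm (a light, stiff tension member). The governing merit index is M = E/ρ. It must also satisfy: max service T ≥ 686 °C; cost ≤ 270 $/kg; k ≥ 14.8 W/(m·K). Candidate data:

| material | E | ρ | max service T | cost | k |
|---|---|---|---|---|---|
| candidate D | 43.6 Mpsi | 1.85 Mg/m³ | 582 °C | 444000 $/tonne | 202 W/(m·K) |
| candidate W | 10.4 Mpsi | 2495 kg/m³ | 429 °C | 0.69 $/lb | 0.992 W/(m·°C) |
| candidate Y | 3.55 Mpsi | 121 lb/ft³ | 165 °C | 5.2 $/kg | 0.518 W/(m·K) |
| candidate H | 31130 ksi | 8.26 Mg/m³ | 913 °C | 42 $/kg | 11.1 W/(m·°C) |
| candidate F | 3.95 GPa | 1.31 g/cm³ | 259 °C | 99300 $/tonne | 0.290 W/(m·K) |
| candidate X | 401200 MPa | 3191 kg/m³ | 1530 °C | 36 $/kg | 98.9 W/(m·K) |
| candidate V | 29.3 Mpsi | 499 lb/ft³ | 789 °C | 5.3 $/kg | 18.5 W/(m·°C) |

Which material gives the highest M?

candidate X

Screen on constraints: max service T ≥ 686 °C; cost ≤ 270 $/kg; k ≥ 14.8 W/(m·K). Survivors: candidate X, candidate V.
In SI units:
  candidate X: E = 401.2 GPa, ρ = 3191 kg/m³
  candidate V: E = 202.0 GPa, ρ = 7993 kg/m³
  candidate X: M = 126 MN·m/kg
  candidate V: M = 25.3 MN·m/kg
Candidate X ranks first.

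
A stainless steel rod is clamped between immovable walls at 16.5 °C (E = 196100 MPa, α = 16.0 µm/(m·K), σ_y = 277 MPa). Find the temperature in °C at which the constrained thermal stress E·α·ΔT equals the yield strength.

E = 196100 MPa = 196.1 GPa.
E·α·ΔT = 277.0 MPa ⇒ ΔT = 277.0 / (196.1×10³ × 16.0×10⁻⁶) = 88.28 K.
T = 16.5 + 88.28 = 104.8 °C.

105 °C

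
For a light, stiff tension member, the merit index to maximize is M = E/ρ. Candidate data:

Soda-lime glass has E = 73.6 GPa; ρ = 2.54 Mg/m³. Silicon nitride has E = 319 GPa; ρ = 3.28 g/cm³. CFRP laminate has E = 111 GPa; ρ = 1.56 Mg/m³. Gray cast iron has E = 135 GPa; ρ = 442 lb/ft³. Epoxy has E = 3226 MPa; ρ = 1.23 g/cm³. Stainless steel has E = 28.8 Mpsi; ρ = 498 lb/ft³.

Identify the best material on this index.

silicon nitride

Convert each candidate to consistent units, then evaluate M:
  soda-lime glass: E = 73.60 GPa, ρ = 2540 kg/m³
  silicon nitride: E = 319.0 GPa, ρ = 3280 kg/m³
  CFRP laminate: E = 111.0 GPa, ρ = 1560 kg/m³
  gray cast iron: E = 135.0 GPa, ρ = 7080 kg/m³
  epoxy: E = 3.226 GPa, ρ = 1230 kg/m³
  stainless steel: E = 198.6 GPa, ρ = 7977 kg/m³
  silicon nitride: M = 97.3 MN·m/kg
  CFRP laminate: M = 71.2 MN·m/kg
  soda-lime glass: M = 29.0 MN·m/kg
  stainless steel: M = 24.9 MN·m/kg
  gray cast iron: M = 19.1 MN·m/kg
  epoxy: M = 2.62 MN·m/kg
Silicon nitride ranks first.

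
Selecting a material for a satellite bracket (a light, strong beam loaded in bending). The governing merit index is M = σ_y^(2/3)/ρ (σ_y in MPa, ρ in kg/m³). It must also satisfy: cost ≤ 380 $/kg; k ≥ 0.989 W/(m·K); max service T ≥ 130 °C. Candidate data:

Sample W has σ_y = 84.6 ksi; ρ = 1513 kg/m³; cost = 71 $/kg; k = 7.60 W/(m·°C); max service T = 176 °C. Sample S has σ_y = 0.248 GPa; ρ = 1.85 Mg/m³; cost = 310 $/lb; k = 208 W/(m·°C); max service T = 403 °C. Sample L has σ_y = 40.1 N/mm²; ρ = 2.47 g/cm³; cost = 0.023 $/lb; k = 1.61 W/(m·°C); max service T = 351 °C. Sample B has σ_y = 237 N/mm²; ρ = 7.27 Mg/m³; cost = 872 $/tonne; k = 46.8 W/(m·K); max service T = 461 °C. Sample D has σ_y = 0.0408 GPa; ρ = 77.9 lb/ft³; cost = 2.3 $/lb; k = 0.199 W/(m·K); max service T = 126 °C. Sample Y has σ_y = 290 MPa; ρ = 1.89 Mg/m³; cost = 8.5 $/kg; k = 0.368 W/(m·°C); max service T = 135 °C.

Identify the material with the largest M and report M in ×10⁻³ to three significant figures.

sample W, M = 46.1×10⁻³

Screen on constraints: cost ≤ 380 $/kg; k ≥ 0.989 W/(m·K); max service T ≥ 130 °C. Survivors: sample W, sample L, sample B.
After converting to SI:
  sample W: σ_y = 583.3 MPa, ρ = 1513 kg/m³
  sample L: σ_y = 40.10 MPa, ρ = 2470 kg/m³
  sample B: σ_y = 237.0 MPa, ρ = 7270 kg/m³
  sample W: M = 46.1×10⁻³
  sample B: M = 5.27×10⁻³
  sample L: M = 4.74×10⁻³
The maximum is for sample W.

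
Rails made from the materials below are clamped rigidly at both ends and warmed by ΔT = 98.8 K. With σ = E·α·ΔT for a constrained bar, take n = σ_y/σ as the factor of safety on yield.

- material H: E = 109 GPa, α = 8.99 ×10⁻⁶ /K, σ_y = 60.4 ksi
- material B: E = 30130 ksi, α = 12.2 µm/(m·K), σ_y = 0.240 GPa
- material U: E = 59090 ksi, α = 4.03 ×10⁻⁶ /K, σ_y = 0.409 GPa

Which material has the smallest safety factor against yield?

Per material, after unit conversion:
  material H: E = 109.0, α = 8.99, σ_y = 416.4 → σ = 96.8 MPa, n = 4.30
  material B: E = 207.7, α = 12.2, σ_y = 240.0 → σ = 250 MPa, n = 0.958
  material U: E = 407.4, α = 4.03, σ_y = 409.0 → σ = 162 MPa, n = 2.52
Material B has the lowest safety factor, n = 0.958.

material B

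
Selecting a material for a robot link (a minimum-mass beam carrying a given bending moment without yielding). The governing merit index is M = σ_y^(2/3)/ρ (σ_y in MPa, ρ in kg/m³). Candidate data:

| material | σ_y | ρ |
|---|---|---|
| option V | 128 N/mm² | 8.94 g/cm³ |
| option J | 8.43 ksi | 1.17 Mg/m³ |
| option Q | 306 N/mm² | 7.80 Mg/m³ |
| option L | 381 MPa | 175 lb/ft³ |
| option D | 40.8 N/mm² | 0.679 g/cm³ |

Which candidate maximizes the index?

After converting to SI:
  option V: σ_y = 128.0 MPa, ρ = 8940 kg/m³
  option J: σ_y = 58.12 MPa, ρ = 1170 kg/m³
  option Q: σ_y = 306.0 MPa, ρ = 7800 kg/m³
  option L: σ_y = 381.0 MPa, ρ = 2803 kg/m³
  option D: σ_y = 40.80 MPa, ρ = 679.0 kg/m³
  option L: M = 18.7×10⁻³
  option D: M = 17.5×10⁻³
  option J: M = 12.8×10⁻³
  option Q: M = 5.82×10⁻³
  option V: M = 2.84×10⁻³
Option L ranks first.

option L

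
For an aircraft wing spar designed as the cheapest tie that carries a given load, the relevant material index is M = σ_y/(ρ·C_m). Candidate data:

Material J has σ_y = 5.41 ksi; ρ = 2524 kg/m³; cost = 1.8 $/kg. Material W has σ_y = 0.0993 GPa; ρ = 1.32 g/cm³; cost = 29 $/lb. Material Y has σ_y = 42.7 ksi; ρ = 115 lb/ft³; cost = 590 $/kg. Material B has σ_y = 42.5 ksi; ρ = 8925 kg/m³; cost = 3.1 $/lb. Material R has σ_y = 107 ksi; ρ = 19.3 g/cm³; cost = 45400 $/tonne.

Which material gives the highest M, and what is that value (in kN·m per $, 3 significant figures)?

material J, M = 8.21 kN·m per $

After converting to SI:
  material J: σ_y = 37.30 MPa, ρ = 2524 kg/m³, cost = 1.800 $/kg
  material W: σ_y = 99.30 MPa, ρ = 1320 kg/m³, cost = 63.93 $/kg
  material Y: σ_y = 294.4 MPa, ρ = 1842 kg/m³, cost = 590.0 $/kg
  material B: σ_y = 293.0 MPa, ρ = 8925 kg/m³, cost = 6.834 $/kg
  material R: σ_y = 737.7 MPa, ρ = 19300 kg/m³, cost = 45.40 $/kg
  material J: M = 8.21 kN·m per $
  material B: M = 4.80 kN·m per $
  material W: M = 1.18 kN·m per $
  material R: M = 0.842 kN·m per $
  material Y: M = 0.271 kN·m per $
Material J ranks first.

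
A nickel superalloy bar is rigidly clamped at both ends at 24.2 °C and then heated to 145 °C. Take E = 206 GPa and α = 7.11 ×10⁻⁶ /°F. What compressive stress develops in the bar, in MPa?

α = 7.11×10⁻⁶/°F × 9/5 = 12.8×10⁻⁶/K.
ΔT = 120.8 K. Constrained thermal stress σ = E·α·ΔT = 206.0×10³ MPa × 12.8×10⁻⁶ × 120.8 = 318 MPa (compressive).

318 MPa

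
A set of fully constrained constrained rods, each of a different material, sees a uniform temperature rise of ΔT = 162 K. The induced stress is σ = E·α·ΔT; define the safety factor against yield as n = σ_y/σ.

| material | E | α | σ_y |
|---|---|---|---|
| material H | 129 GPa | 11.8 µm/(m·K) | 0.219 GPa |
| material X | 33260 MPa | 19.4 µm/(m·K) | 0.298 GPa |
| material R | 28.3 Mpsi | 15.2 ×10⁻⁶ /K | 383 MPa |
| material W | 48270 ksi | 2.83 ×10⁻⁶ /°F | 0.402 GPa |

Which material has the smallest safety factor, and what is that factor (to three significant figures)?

material R, n = 0.797

Per material, after unit conversion:
  material H: E = 129.0, α = 11.8, σ_y = 219.0 → σ = 247 MPa, n = 0.888
  material X: E = 33.26, α = 19.4, σ_y = 298.0 → σ = 105 MPa, n = 2.85
  material R: E = 195.1, α = 15.2, σ_y = 383.0 → σ = 480 MPa, n = 0.797
  material W: E = 332.8, α = 5.09, σ_y = 402.0 → σ = 275 MPa, n = 1.46
Material R has the lowest safety factor, n = 0.797.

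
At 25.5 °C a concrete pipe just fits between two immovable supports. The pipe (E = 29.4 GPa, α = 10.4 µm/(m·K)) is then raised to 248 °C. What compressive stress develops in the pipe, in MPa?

68.0 MPa

ΔT = 222.5 K. Constrained thermal stress σ = E·α·ΔT = 29.40×10³ MPa × 10.4×10⁻⁶ × 222.5 = 68.0 MPa (compressive).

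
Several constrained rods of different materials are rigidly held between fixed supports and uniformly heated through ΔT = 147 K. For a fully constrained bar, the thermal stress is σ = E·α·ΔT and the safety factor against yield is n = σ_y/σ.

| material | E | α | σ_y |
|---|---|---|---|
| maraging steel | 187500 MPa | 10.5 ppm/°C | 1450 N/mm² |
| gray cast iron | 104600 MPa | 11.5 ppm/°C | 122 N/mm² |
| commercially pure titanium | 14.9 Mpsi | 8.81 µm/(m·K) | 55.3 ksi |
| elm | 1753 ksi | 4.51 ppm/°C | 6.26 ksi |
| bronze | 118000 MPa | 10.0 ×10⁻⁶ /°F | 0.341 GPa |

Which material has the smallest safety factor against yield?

gray cast iron

Per material, after unit conversion:
  maraging steel: E = 187.5, α = 10.5, σ_y = 1450 → σ = 289 MPa, n = 5.01
  gray cast iron: E = 104.6, α = 11.5, σ_y = 122.0 → σ = 177 MPa, n = 0.690
  commercially pure titanium: E = 102.7, α = 8.81, σ_y = 381.3 → σ = 133 MPa, n = 2.87
  elm: E = 12.09, α = 4.51, σ_y = 43.16 → σ = 8.01 MPa, n = 5.39
  bronze: E = 118.0, α = 18.0, σ_y = 341.0 → σ = 312 MPa, n = 1.09
The minimum is gray cast iron at n = 0.690.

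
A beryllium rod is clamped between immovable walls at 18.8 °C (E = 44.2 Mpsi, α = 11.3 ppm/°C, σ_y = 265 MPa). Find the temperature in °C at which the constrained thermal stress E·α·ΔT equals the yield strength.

95.8 °C

E = 44.2 Mpsi = 304.7 GPa.
E·α·ΔT = 265.0 MPa ⇒ ΔT = 265.0 / (304.7×10³ × 11.3×10⁻⁶) = 76.95 K.
T = 18.8 + 76.95 = 95.75 °C.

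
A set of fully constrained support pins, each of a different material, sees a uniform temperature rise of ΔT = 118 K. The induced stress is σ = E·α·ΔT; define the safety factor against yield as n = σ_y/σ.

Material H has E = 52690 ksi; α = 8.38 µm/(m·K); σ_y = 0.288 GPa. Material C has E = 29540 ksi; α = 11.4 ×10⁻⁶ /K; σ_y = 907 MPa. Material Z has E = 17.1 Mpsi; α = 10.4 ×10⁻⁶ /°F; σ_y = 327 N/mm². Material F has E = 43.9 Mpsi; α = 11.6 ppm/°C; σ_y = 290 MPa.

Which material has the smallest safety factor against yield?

In consistent units (E in GPa, α in ×10⁻⁶/K, σ_y in MPa):
  material H: E = 363.3, α = 8.38, σ_y = 288.0 → σ = 359 MPa, n = 0.802
  material C: E = 203.7, α = 11.4, σ_y = 907.0 → σ = 274 MPa, n = 3.31
  material Z: E = 117.9, α = 18.7, σ_y = 327.0 → σ = 260 MPa, n = 1.26
  material F: E = 302.7, α = 11.6, σ_y = 290.0 → σ = 414 MPa, n = 0.700
Material F has the lowest safety factor, n = 0.700.

material F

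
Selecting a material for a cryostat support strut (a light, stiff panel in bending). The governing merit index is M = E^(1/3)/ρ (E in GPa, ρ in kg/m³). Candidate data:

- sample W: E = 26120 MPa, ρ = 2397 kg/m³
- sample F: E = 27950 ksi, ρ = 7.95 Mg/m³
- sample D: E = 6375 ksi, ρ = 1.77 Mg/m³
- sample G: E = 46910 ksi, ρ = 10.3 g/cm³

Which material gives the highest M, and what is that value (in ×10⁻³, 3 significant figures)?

sample D, M = 1.99×10⁻³

Normalizing units and computing the index:
  sample W: E = 26.12 GPa, ρ = 2397 kg/m³
  sample F: E = 192.7 GPa, ρ = 7950 kg/m³
  sample D: E = 43.95 GPa, ρ = 1770 kg/m³
  sample G: E = 323.4 GPa, ρ = 10300 kg/m³
  sample D: M = 1.99×10⁻³
  sample W: M = 1.24×10⁻³
  sample F: M = 0.727×10⁻³
  sample G: M = 0.666×10⁻³
Sample D ranks first.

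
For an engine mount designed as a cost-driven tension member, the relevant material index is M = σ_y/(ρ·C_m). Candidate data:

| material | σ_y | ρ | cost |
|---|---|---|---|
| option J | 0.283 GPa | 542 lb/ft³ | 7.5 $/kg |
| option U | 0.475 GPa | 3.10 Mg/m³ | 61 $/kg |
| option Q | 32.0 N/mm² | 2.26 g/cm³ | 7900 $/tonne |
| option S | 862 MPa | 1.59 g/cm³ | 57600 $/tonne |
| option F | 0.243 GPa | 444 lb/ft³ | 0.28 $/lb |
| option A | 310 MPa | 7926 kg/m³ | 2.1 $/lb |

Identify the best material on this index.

option F

Putting every candidate on a common basis:
  option J: σ_y = 283.0 MPa, ρ = 8682 kg/m³, cost = 7.500 $/kg
  option U: σ_y = 475.0 MPa, ρ = 3100 kg/m³, cost = 61.00 $/kg
  option Q: σ_y = 32.00 MPa, ρ = 2260 kg/m³, cost = 7.900 $/kg
  option S: σ_y = 862.0 MPa, ρ = 1590 kg/m³, cost = 57.60 $/kg
  option F: σ_y = 243.0 MPa, ρ = 7112 kg/m³, cost = 0.6173 $/kg
  option A: σ_y = 310.0 MPa, ρ = 7926 kg/m³, cost = 4.630 $/kg
  option F: M = 55.4 kN·m per $
  option S: M = 9.41 kN·m per $
  option A: M = 8.45 kN·m per $
  option J: M = 4.35 kN·m per $
  option U: M = 2.51 kN·m per $
  option Q: M = 1.79 kN·m per $
Highest index: option F.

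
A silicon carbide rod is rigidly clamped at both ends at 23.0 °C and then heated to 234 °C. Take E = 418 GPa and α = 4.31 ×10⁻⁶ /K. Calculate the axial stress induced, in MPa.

ΔT = 211.0 K. Constrained thermal stress σ = E·α·ΔT = 418.0×10³ MPa × 4.31×10⁻⁶ × 211.0 = 380 MPa (compressive).

380 MPa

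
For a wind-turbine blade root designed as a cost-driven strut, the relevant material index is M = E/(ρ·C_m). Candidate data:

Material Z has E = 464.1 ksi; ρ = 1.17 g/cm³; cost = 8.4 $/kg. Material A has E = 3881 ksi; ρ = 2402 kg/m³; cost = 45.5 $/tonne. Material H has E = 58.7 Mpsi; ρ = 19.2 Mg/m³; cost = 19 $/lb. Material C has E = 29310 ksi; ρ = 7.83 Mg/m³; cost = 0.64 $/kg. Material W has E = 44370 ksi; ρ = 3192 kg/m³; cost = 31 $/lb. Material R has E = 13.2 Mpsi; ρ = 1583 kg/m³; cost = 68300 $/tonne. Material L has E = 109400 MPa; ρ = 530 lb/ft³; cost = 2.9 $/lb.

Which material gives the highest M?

material A

In SI units:
  material Z: E = 3.200 GPa, ρ = 1170 kg/m³, cost = 8.400 $/kg
  material A: E = 26.76 GPa, ρ = 2402 kg/m³, cost = 0.04550 $/kg
  material H: E = 404.7 GPa, ρ = 19200 kg/m³, cost = 41.89 $/kg
  material C: E = 202.1 GPa, ρ = 7830 kg/m³, cost = 0.6400 $/kg
  material W: E = 305.9 GPa, ρ = 3192 kg/m³, cost = 68.34 $/kg
  material R: E = 91.01 GPa, ρ = 1583 kg/m³, cost = 68.30 $/kg
  material L: E = 109.4 GPa, ρ = 8490 kg/m³, cost = 6.393 $/kg
  material A: M = 245 MN·m per $
  material C: M = 40.3 MN·m per $
  material L: M = 2.02 MN·m per $
  material W: M = 1.40 MN·m per $
  material R: M = 0.842 MN·m per $
  material H: M = 0.503 MN·m per $
  material Z: M = 0.326 MN·m per $
Material A ranks first.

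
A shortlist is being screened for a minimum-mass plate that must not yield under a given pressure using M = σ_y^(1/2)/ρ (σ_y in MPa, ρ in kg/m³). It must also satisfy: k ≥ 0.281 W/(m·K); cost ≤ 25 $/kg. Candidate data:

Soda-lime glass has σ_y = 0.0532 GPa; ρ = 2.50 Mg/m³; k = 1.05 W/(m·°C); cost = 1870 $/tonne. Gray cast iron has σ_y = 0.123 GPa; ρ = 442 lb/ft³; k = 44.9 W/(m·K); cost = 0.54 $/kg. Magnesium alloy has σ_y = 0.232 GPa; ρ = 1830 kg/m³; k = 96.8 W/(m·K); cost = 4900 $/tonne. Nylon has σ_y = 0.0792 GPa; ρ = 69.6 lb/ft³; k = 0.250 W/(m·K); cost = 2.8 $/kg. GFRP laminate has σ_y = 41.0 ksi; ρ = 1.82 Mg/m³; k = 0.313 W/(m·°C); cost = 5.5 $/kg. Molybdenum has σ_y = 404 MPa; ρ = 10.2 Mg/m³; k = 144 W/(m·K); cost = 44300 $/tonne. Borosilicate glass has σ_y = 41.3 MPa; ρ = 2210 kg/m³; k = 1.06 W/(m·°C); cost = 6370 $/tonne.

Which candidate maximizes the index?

GFRP laminate

Screen on constraints: k ≥ 0.281 W/(m·K); cost ≤ 25 $/kg. Survivors: soda-lime glass, gray cast iron, magnesium alloy, GFRP laminate, borosilicate glass.
After converting to SI:
  soda-lime glass: σ_y = 53.20 MPa, ρ = 2500 kg/m³
  gray cast iron: σ_y = 123.0 MPa, ρ = 7080 kg/m³
  magnesium alloy: σ_y = 232.0 MPa, ρ = 1830 kg/m³
  GFRP laminate: σ_y = 282.7 MPa, ρ = 1820 kg/m³
  borosilicate glass: σ_y = 41.30 MPa, ρ = 2210 kg/m³
  GFRP laminate: M = 9.24×10⁻³
  magnesium alloy: M = 8.32×10⁻³
  soda-lime glass: M = 2.92×10⁻³
  borosilicate glass: M = 2.91×10⁻³
  gray cast iron: M = 1.57×10⁻³
The maximum is for GFRP laminate.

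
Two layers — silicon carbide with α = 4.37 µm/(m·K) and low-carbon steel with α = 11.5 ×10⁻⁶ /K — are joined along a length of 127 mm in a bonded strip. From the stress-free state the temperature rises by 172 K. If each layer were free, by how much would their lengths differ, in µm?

Δα = |4.37 − 11.5|×10⁻⁶/K = 7.13×10⁻⁶/K.
ΔL_mismatch = Δα·L·ΔT = 7.13×10⁻⁶ × 127.0 mm × 172.0 K = 156 µm.

156 µm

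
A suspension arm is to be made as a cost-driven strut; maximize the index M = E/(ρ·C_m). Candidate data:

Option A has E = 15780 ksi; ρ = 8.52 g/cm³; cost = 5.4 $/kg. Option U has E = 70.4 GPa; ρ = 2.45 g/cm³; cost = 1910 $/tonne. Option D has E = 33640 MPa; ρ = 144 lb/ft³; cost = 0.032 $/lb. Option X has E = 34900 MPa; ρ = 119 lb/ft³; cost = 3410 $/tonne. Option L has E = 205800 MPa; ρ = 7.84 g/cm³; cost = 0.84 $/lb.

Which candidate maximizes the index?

Putting every candidate on a common basis:
  option A: E = 108.8 GPa, ρ = 8520 kg/m³, cost = 5.400 $/kg
  option U: E = 70.40 GPa, ρ = 2450 kg/m³, cost = 1.910 $/kg
  option D: E = 33.64 GPa, ρ = 2307 kg/m³, cost = 0.07055 $/kg
  option X: E = 34.90 GPa, ρ = 1906 kg/m³, cost = 3.410 $/kg
  option L: E = 205.8 GPa, ρ = 7840 kg/m³, cost = 1.852 $/kg
  option D: M = 207 MN·m per $
  option U: M = 15.0 MN·m per $
  option L: M = 14.2 MN·m per $
  option X: M = 5.37 MN·m per $
  option A: M = 2.36 MN·m per $
Highest index: option D.

option D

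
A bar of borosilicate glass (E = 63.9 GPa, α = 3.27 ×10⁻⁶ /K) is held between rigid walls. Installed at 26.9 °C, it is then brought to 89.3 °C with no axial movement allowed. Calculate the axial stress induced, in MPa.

13.0 MPa

ΔT = 62.40 K. Constrained thermal stress σ = E·α·ΔT = 63.90×10³ MPa × 3.27×10⁻⁶ × 62.40 = 13.0 MPa (compressive).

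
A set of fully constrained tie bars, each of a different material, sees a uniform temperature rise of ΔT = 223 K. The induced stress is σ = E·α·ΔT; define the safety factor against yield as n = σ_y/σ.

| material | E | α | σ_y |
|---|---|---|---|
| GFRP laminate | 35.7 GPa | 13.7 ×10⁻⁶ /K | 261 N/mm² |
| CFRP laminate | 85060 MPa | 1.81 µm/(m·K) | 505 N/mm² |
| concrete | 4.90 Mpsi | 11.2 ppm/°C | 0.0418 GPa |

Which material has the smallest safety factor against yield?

In consistent units (E in GPa, α in ×10⁻⁶/K, σ_y in MPa):
  GFRP laminate: E = 35.70, α = 13.7, σ_y = 261.0 → σ = 109 MPa, n = 2.39
  CFRP laminate: E = 85.06, α = 1.81, σ_y = 505.0 → σ = 34.3 MPa, n = 14.7
  concrete: E = 33.78, α = 11.2, σ_y = 41.80 → σ = 84.4 MPa, n = 0.495
The minimum is concrete at n = 0.495.

concrete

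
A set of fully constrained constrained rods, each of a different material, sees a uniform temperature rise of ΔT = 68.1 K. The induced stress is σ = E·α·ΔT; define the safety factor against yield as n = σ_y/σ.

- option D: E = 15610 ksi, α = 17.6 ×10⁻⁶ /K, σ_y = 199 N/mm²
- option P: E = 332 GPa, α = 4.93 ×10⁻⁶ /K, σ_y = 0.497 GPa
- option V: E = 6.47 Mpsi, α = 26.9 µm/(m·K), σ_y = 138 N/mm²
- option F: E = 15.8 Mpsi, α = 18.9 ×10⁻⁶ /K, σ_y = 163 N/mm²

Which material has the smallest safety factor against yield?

option F

In consistent units (E in GPa, α in ×10⁻⁶/K, σ_y in MPa):
  option D: E = 107.6, α = 17.6, σ_y = 199.0 → σ = 129 MPa, n = 1.54
  option P: E = 332.0, α = 4.93, σ_y = 497.0 → σ = 111 MPa, n = 4.46
  option V: E = 44.61, α = 26.9, σ_y = 138.0 → σ = 81.7 MPa, n = 1.69
  option F: E = 108.9, α = 18.9, σ_y = 163.0 → σ = 140 MPa, n = 1.16
The minimum is option F at n = 1.16.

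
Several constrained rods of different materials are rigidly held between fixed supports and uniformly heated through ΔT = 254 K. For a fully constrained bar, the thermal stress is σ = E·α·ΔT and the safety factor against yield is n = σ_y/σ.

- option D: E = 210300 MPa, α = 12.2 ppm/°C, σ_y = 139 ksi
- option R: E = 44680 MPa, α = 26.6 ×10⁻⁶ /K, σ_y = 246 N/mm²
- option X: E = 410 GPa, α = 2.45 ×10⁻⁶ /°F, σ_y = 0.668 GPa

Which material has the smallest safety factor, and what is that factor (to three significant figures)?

Converting E to GPa, α to ×10⁻⁶/K, σ_y to MPa, then σ and n for each:
  option D: E = 210.3, α = 12.2, σ_y = 958.4 → σ = 652 MPa, n = 1.47
  option R: E = 44.68, α = 26.6, σ_y = 246.0 → σ = 302 MPa, n = 0.815
  option X: E = 410.0, α = 4.41, σ_y = 668.0 → σ = 459 MPa, n = 1.45
Option R has the lowest safety factor, n = 0.815.

option R, n = 0.815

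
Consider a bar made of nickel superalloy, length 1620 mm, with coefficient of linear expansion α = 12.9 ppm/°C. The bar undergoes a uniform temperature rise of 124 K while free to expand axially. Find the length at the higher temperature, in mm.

1622.6 mm

ΔL = α·L₀·ΔT = 12.9×10⁻⁶ × 1620 mm × 124.0 K = 2.59 mm.
L = L₀ + ΔL = 1620 + 2.59 = 1622.6 mm.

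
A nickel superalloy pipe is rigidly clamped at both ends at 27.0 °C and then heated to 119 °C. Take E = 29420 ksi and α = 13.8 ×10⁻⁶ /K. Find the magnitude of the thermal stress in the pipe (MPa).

258 MPa

E = 29420 ksi = 202.8 GPa.
ΔT = 92.00 K. Constrained thermal stress σ = E·α·ΔT = 202.8×10³ MPa × 13.8×10⁻⁶ × 92.00 = 258 MPa (compressive).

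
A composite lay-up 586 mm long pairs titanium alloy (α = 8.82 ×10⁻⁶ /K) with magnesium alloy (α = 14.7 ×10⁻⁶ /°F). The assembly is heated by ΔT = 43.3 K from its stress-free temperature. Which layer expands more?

magnesium alloy: α = 14.7×10⁻⁶/°F × 9/5 = 26.5×10⁻⁶/K.
α(titanium alloy) = 8.82×10⁻⁶/K vs α(magnesium alloy) = 26.5×10⁻⁶/K.
Higher α expands more for the same ΔT: magnesium alloy.

magnesium alloy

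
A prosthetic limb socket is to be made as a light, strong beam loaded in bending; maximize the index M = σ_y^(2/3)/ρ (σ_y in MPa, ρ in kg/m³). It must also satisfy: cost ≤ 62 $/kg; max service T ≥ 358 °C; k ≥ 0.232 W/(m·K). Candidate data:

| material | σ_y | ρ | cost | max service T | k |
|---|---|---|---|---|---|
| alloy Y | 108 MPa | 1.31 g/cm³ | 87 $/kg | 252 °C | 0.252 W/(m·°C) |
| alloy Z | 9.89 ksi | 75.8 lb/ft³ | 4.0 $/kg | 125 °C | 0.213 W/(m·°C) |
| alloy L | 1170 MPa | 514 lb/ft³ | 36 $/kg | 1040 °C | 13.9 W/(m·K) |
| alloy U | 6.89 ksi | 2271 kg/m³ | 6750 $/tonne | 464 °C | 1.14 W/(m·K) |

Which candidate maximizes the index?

Screen on constraints: cost ≤ 62 $/kg; max service T ≥ 358 °C; k ≥ 0.232 W/(m·K). Survivors: alloy L, alloy U.
Normalizing units and computing the index:
  alloy L: σ_y = 1170 MPa, ρ = 8233 kg/m³
  alloy U: σ_y = 47.50 MPa, ρ = 2271 kg/m³
  alloy L: M = 13.5×10⁻³
  alloy U: M = 5.78×10⁻³
Alloy L has the largest M.

alloy L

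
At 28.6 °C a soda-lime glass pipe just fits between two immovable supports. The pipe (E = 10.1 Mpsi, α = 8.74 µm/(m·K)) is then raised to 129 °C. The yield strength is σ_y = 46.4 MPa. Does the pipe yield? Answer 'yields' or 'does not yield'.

yields

E = 10.1 Mpsi = 69.64 GPa.
ΔT = 100.4 K. Constrained thermal stress σ = E·α·ΔT = 69.64×10³ MPa × 8.74×10⁻⁶ × 100.4 = 61.1 MPa (compressive).
Compare to σ_y = 46.4 MPa: σ ≥ σ_y, so it yields.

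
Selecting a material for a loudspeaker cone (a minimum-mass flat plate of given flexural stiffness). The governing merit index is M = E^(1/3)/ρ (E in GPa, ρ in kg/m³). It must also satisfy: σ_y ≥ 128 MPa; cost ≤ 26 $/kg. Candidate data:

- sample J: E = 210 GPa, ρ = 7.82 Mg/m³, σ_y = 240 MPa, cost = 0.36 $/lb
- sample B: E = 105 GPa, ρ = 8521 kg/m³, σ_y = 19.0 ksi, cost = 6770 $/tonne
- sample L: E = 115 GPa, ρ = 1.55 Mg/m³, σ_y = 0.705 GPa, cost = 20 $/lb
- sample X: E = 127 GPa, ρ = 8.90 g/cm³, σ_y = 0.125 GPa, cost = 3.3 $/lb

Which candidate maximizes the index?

Screen on constraints: σ_y ≥ 128 MPa; cost ≤ 26 $/kg. Survivors: sample J, sample B.
After converting to SI:
  sample J: E = 210.0 GPa, ρ = 7820 kg/m³
  sample B: E = 105.0 GPa, ρ = 8521 kg/m³
  sample J: M = 0.760×10⁻³
  sample B: M = 0.554×10⁻³
Sample J has the largest M.

sample J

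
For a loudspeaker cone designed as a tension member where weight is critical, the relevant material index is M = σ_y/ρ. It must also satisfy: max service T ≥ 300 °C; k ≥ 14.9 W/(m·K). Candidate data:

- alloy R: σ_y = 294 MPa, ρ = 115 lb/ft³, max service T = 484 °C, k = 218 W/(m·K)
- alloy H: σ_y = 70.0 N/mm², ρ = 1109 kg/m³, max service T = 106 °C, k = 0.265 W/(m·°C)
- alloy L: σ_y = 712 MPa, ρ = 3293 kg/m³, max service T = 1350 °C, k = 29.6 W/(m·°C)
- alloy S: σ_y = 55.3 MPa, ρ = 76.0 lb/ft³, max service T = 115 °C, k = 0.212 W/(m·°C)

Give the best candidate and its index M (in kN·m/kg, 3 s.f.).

Screen on constraints: max service T ≥ 300 °C; k ≥ 14.9 W/(m·K). Survivors: alloy R, alloy L.
After converting to SI:
  alloy R: σ_y = 294.0 MPa, ρ = 1842 kg/m³
  alloy L: σ_y = 712.0 MPa, ρ = 3293 kg/m³
  alloy L: M = 216 kN·m/kg
  alloy R: M = 160 kN·m/kg
Highest index: alloy L.

alloy L, M = 216 kN·m/kg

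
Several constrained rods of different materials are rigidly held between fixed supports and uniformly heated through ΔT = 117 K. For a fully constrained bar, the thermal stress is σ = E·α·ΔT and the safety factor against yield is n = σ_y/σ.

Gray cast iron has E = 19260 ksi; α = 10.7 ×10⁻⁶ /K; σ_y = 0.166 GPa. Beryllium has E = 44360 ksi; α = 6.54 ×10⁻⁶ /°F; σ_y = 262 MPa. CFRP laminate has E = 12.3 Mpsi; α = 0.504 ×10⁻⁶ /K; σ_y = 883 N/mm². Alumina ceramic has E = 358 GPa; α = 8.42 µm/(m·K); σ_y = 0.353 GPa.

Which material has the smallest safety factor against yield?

In consistent units (E in GPa, α in ×10⁻⁶/K, σ_y in MPa):
  gray cast iron: E = 132.8, α = 10.7, σ_y = 166.0 → σ = 166 MPa, n = 0.999
  beryllium: E = 305.9, α = 11.8, σ_y = 262.0 → σ = 421 MPa, n = 0.622
  CFRP laminate: E = 84.81, α = 0.504, σ_y = 883.0 → σ = 5.00 MPa, n = 177
  alumina ceramic: E = 358.0, α = 8.42, σ_y = 353.0 → σ = 353 MPa, n = 1.00
Beryllium has the lowest safety factor, n = 0.622.

beryllium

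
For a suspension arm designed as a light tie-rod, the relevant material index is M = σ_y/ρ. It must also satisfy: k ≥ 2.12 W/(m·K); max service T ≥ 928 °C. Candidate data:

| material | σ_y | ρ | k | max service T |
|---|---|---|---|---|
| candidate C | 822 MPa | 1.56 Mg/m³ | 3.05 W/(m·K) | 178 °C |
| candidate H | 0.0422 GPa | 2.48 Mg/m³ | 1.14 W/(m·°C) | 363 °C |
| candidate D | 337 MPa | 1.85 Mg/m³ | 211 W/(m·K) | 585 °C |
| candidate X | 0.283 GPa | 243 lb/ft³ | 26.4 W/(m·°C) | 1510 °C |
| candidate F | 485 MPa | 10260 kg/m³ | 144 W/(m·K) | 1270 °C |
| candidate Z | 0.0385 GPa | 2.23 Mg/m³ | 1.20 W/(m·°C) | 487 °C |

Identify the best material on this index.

candidate X

Screen on constraints: k ≥ 2.12 W/(m·K); max service T ≥ 928 °C. Survivors: candidate X, candidate F.
Convert each candidate to consistent units, then evaluate M:
  candidate X: σ_y = 283.0 MPa, ρ = 3892 kg/m³
  candidate F: σ_y = 485.0 MPa, ρ = 10260 kg/m³
  candidate X: M = 72.7 kN·m/kg
  candidate F: M = 47.3 kN·m/kg
Highest index: candidate X.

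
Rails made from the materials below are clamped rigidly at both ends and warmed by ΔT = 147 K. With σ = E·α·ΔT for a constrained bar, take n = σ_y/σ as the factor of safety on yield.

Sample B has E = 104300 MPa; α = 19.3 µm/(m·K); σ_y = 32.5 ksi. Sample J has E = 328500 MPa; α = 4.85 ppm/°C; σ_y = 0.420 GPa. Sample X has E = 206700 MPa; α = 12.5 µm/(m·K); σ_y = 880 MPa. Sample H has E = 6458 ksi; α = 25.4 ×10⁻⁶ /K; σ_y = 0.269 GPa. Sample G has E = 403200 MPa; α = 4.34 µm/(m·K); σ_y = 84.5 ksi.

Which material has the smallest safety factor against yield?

With everything in SI (GPa, ×10⁻⁶/K, MPa):
  sample B: E = 104.3, α = 19.3, σ_y = 224.1 → σ = 296 MPa, n = 0.757
  sample J: E = 328.5, α = 4.85, σ_y = 420.0 → σ = 234 MPa, n = 1.79
  sample X: E = 206.7, α = 12.5, σ_y = 880.0 → σ = 380 MPa, n = 2.32
  sample H: E = 44.53, α = 25.4, σ_y = 269.0 → σ = 166 MPa, n = 1.62
  sample G: E = 403.2, α = 4.34, σ_y = 582.6 → σ = 257 MPa, n = 2.26
Sample B has the lowest safety factor, n = 0.757.

sample B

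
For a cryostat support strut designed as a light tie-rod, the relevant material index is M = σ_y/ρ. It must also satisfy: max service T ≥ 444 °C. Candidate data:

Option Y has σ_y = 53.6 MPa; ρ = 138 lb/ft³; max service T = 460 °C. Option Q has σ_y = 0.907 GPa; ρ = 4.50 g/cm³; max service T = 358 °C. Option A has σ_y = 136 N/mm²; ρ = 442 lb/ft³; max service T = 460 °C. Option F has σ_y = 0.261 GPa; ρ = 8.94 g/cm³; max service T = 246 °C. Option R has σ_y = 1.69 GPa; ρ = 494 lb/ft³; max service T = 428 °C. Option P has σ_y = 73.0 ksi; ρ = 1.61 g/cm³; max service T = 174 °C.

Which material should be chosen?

Screen on constraints: max service T ≥ 444 °C. Survivors: option Y, option A.
Normalizing units and computing the index:
  option Y: σ_y = 53.60 MPa, ρ = 2211 kg/m³
  option A: σ_y = 136.0 MPa, ρ = 7080 kg/m³
  option Y: M = 24.2 kN·m/kg
  option A: M = 19.2 kN·m/kg
Highest index: option Y.

option Y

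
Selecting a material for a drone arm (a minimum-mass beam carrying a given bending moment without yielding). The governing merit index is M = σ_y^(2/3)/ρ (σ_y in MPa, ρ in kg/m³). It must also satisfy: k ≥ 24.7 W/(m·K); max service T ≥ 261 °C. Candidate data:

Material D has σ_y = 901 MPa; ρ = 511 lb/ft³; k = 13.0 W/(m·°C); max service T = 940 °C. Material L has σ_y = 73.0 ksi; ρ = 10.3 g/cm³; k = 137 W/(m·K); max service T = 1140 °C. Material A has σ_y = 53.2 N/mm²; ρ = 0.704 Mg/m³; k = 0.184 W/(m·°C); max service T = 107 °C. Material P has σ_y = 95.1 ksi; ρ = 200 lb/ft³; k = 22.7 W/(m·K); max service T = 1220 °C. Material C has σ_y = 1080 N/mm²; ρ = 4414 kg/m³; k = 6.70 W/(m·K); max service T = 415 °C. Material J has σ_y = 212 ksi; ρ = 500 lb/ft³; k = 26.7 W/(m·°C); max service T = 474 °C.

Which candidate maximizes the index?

Screen on constraints: k ≥ 24.7 W/(m·K); max service T ≥ 261 °C. Survivors: material L, material J.
Putting every candidate on a common basis:
  material L: σ_y = 503.3 MPa, ρ = 10300 kg/m³
  material J: σ_y = 1462 MPa, ρ = 8009 kg/m³
  material J: M = 16.1×10⁻³
  material L: M = 6.14×10⁻³
Material J has the largest M.

material J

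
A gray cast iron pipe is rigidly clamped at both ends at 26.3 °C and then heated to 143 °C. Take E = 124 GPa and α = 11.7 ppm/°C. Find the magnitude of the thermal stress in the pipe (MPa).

ΔT = 116.7 K. Constrained thermal stress σ = E·α·ΔT = 124.0×10³ MPa × 11.7×10⁻⁶ × 116.7 = 169 MPa (compressive).

169 MPa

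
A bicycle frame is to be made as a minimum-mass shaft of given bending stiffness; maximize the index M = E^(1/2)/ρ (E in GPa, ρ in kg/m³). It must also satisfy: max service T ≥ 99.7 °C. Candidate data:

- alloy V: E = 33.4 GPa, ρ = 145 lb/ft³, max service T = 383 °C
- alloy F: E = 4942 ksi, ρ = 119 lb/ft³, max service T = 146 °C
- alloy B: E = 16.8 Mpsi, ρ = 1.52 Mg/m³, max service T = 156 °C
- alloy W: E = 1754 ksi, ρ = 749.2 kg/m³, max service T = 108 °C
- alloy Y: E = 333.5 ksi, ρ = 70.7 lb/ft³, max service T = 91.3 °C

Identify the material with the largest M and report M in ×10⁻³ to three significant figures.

Screen on constraints: max service T ≥ 99.7 °C. Survivors: alloy V, alloy F, alloy B, alloy W.
In SI units:
  alloy V: E = 33.40 GPa, ρ = 2323 kg/m³
  alloy F: E = 34.07 GPa, ρ = 1906 kg/m³
  alloy B: E = 115.8 GPa, ρ = 1520 kg/m³
  alloy W: E = 12.09 GPa, ρ = 749.2 kg/m³
  alloy B: M = 7.08×10⁻³
  alloy W: M = 4.64×10⁻³
  alloy F: M = 3.06×10⁻³
  alloy V: M = 2.49×10⁻³
Alloy B has the largest M.

alloy B, M = 7.08×10⁻³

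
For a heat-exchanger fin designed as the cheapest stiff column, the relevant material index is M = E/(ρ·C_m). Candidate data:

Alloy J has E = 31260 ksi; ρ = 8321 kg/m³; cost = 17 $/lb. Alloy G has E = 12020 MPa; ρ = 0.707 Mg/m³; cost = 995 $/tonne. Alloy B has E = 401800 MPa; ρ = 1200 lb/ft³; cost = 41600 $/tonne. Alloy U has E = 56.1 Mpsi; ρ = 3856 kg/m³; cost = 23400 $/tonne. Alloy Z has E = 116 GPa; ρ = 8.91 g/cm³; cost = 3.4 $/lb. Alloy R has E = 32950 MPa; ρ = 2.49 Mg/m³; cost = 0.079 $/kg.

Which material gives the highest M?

alloy R

In SI units:
  alloy J: E = 215.5 GPa, ρ = 8321 kg/m³, cost = 37.48 $/kg
  alloy G: E = 12.02 GPa, ρ = 707.0 kg/m³, cost = 0.9950 $/kg
  alloy B: E = 401.8 GPa, ρ = 19220 kg/m³, cost = 41.60 $/kg
  alloy U: E = 386.8 GPa, ρ = 3856 kg/m³, cost = 23.40 $/kg
  alloy Z: E = 116.0 GPa, ρ = 8910 kg/m³, cost = 7.496 $/kg
  alloy R: E = 32.95 GPa, ρ = 2490 kg/m³, cost = 0.07900 $/kg
  alloy R: M = 168 MN·m per $
  alloy G: M = 17.1 MN·m per $
  alloy U: M = 4.29 MN·m per $
  alloy Z: M = 1.74 MN·m per $
  alloy J: M = 0.691 MN·m per $
  alloy B: M = 0.502 MN·m per $
Alloy R has the largest M.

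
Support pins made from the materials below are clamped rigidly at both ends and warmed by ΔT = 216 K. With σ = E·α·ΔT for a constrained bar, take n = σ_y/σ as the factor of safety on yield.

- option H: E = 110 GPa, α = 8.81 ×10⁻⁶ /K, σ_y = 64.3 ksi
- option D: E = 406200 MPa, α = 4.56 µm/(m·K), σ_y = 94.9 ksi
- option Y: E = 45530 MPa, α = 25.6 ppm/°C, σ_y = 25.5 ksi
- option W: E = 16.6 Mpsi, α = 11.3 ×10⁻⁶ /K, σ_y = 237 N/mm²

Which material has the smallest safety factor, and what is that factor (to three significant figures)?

option Y, n = 0.698

Per material, after unit conversion:
  option H: E = 110.0, α = 8.81, σ_y = 443.3 → σ = 209 MPa, n = 2.12
  option D: E = 406.2, α = 4.56, σ_y = 654.3 → σ = 400 MPa, n = 1.64
  option Y: E = 45.53, α = 25.6, σ_y = 175.8 → σ = 252 MPa, n = 0.698
  option W: E = 114.5, α = 11.3, σ_y = 237.0 → σ = 279 MPa, n = 0.848
Smallest n: option Y with n = 0.698.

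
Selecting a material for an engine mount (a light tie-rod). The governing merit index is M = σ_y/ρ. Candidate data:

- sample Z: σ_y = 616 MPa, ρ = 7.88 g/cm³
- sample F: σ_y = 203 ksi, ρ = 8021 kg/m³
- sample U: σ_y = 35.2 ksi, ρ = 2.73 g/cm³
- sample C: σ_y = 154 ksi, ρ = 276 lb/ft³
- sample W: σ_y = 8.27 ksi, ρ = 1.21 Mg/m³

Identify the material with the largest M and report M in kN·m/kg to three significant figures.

sample C, M = 240 kN·m/kg

In SI units:
  sample Z: σ_y = 616.0 MPa, ρ = 7880 kg/m³
  sample F: σ_y = 1400 MPa, ρ = 8021 kg/m³
  sample U: σ_y = 242.7 MPa, ρ = 2730 kg/m³
  sample C: σ_y = 1062 MPa, ρ = 4421 kg/m³
  sample W: σ_y = 57.02 MPa, ρ = 1210 kg/m³
  sample C: M = 240 kN·m/kg
  sample F: M = 174 kN·m/kg
  sample U: M = 88.9 kN·m/kg
  sample Z: M = 78.2 kN·m/kg
  sample W: M = 47.1 kN·m/kg
The maximum is for sample C.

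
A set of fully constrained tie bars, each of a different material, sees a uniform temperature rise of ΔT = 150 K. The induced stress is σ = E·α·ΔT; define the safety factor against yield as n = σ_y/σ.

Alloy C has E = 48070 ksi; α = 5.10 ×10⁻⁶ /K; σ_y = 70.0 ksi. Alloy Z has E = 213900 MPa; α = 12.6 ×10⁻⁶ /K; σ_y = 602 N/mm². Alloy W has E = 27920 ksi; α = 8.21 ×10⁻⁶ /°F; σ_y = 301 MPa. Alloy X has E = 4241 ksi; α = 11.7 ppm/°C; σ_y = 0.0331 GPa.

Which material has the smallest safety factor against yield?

alloy X

Per material, after unit conversion:
  alloy C: E = 331.4, α = 5.10, σ_y = 482.6 → σ = 254 MPa, n = 1.90
  alloy Z: E = 213.9, α = 12.6, σ_y = 602.0 → σ = 404 MPa, n = 1.49
  alloy W: E = 192.5, α = 14.8, σ_y = 301.0 → σ = 427 MPa, n = 0.705
  alloy X: E = 29.24, α = 11.7, σ_y = 33.10 → σ = 51.3 MPa, n = 0.645
The minimum is alloy X at n = 0.645.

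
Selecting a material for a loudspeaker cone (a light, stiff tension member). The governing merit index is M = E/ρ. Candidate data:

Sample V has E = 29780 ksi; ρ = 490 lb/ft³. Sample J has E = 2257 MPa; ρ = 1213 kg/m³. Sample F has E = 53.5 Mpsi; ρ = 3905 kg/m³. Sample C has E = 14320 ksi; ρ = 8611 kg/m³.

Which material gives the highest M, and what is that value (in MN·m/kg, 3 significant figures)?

sample F, M = 94.5 MN·m/kg

Convert each candidate to consistent units, then evaluate M:
  sample V: E = 205.3 GPa, ρ = 7849 kg/m³
  sample J: E = 2.257 GPa, ρ = 1213 kg/m³
  sample F: E = 368.9 GPa, ρ = 3905 kg/m³
  sample C: E = 98.73 GPa, ρ = 8611 kg/m³
  sample F: M = 94.5 MN·m/kg
  sample V: M = 26.2 MN·m/kg
  sample C: M = 11.5 MN·m/kg
  sample J: M = 1.86 MN·m/kg
Sample F has the largest M.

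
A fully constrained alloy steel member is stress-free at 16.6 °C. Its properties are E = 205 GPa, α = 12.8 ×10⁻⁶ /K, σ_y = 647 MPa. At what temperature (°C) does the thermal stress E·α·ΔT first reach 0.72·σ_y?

194 °C

E·α·ΔT = 465.8 MPa ⇒ ΔT = 465.8 / (205.0×10³ × 12.8×10⁻⁶) = 177.5 K.
T = 16.6 + 177.5 = 194.1 °C.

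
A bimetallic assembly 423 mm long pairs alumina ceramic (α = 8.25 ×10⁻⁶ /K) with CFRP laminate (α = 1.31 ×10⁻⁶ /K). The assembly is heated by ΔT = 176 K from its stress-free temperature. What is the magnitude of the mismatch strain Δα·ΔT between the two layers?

Δα = |8.25 − 1.31|×10⁻⁶/K = 6.94×10⁻⁶/K.
Mismatch strain = Δα·ΔT = 6.94×10⁻⁶ × 176.0 = 1.22×10⁻³.

1.22×10⁻³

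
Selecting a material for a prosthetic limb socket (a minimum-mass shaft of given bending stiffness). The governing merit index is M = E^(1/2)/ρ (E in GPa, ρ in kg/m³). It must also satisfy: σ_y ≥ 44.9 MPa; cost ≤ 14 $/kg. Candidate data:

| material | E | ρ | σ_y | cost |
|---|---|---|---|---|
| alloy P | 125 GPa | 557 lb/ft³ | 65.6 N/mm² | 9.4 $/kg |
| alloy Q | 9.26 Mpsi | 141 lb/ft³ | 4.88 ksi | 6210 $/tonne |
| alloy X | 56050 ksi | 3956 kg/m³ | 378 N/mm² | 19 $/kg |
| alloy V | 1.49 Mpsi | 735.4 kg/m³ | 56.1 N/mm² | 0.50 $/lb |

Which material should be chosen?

alloy V

Screen on constraints: σ_y ≥ 44.9 MPa; cost ≤ 14 $/kg. Survivors: alloy P, alloy V.
Normalizing units and computing the index:
  alloy P: E = 125.0 GPa, ρ = 8922 kg/m³
  alloy V: E = 10.27 GPa, ρ = 735.4 kg/m³
  alloy V: M = 4.36×10⁻³
  alloy P: M = 1.25×10⁻³
Alloy V has the largest M.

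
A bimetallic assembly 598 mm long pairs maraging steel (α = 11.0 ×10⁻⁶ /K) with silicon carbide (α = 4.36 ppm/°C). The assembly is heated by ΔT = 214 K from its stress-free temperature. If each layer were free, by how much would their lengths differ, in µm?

850 µm

Δα = |11.0 − 4.36|×10⁻⁶/K = 6.64×10⁻⁶/K.
ΔL_mismatch = Δα·L·ΔT = 6.64×10⁻⁶ × 598.0 mm × 214.0 K = 850 µm.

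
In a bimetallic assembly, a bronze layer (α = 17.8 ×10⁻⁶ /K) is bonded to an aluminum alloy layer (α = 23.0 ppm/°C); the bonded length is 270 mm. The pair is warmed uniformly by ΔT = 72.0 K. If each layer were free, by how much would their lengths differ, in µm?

101 µm

Δα = |17.8 − 23.0|×10⁻⁶/K = 5.20×10⁻⁶/K.
ΔL_mismatch = Δα·L·ΔT = 5.20×10⁻⁶ × 270.0 mm × 72.0 K = 101 µm.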